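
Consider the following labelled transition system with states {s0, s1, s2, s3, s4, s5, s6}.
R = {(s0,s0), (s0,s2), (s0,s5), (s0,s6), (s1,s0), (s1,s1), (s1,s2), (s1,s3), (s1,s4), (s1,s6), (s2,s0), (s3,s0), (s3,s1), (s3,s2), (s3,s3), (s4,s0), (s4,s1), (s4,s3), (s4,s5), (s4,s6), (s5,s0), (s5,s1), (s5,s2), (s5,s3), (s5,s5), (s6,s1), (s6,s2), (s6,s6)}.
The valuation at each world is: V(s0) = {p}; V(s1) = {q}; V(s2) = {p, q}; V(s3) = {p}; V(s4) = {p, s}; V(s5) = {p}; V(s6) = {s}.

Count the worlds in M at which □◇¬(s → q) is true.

1

Recall that □ψ holds at a world iff ψ holds at every accessible world, and ◇ψ holds iff ψ holds at some accessible world.
Let φ = □◇¬(s → q). Evaluate φ at each world:
  s0 (successors {s0, s2, s5, s6}): φ is false.
  s1 (successors {s0, s1, s2, s3, s4, s6}): φ is false.
  s2 (successors {s0}): φ is true.
  s3 (successors {s0, s1, s2, s3}): φ is false.
  s4 (successors {s0, s1, s3, s5, s6}): φ is false.
  s5 (successors {s0, s1, s2, s3, s5}): φ is false.
  s6 (successors {s1, s2, s6}): φ is false.
For instance, at s0:
  At s0: □◇¬(s → q) requires ◇¬(s → q) at every successor {s0, s2, s5, s6}.
    ◇¬(s → q) fails at s2, so □◇¬(s → q) is false at s0.
      At s2: ◇¬(s → q) requires ¬(s → q) at some successor in {s0}.
        At s0: ¬(s → q) is false.
      So ◇¬(s → q) is false at s2.
Satisfying worlds: {s2}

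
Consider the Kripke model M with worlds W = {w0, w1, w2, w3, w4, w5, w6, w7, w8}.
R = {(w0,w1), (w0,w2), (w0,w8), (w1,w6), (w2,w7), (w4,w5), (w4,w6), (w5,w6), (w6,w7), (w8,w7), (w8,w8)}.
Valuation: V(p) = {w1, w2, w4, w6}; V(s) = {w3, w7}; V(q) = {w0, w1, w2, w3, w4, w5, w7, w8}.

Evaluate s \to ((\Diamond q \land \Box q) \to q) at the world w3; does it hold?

Yes

At w3: s is true, (\Diamond q \land \Box q) \to q is true, so s \to ((\Diamond q \land \Box q) \to q) is true.
  At w3: \Diamond q \land \Box q is false, q is true, so (\Diamond q \land \Box q) \to q is true.
    At w3: \Diamond q is false, \Box q is true, so \Diamond q \land \Box q is false.
      At w3: no accessible worlds, so \Diamond q is false.
      At w3: no accessible worlds, so \Box q holds vacuously.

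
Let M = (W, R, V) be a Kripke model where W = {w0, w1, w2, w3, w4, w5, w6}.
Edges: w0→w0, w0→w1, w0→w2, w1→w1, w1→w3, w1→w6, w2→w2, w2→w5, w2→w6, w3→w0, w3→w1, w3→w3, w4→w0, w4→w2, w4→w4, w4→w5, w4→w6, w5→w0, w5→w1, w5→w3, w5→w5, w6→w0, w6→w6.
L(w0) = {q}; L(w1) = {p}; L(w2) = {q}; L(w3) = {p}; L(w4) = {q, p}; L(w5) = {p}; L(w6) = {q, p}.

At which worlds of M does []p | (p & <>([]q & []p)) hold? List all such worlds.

w1

Let φ = []p | (p & <>([]q & []p)). Evaluate φ at each world:
  w0 (successors {w0, w1, w2}): φ is false.
  w1 (successors {w1, w3, w6}): φ is true.
  w2 (successors {w2, w5, w6}): φ is false.
  w3 (successors {w0, w1, w3}): φ is false.
  w4 (successors {w0, w2, w4, w5, w6}): φ is false.
  w5 (successors {w0, w1, w3, w5}): φ is false.
  w6 (successors {w0, w6}): φ is false.
For instance, at w1:
  At w1: []p is true, p & <>([]q & []p) is false, so []p | (p & <>([]q & []p)) is true.
    At w1: []p requires p at every successor {w1, w3, w6}.
      At w1: p is true.
      At w3: p is true.
      At w6: p is true.
    So []p is true at w1.
    At w1: p is true, <>([]q & []p) is false, so p & <>([]q & []p) is false.
      At w1: <>([]q & []p) requires []q & []p at some successor in {w1, w3, w6}.
        At w1: []q & []p is false.
        At w3: []q & []p is false.
        At w6: []q & []p is false.
      So <>([]q & []p) is false at w1.
Satisfying worlds: {w1}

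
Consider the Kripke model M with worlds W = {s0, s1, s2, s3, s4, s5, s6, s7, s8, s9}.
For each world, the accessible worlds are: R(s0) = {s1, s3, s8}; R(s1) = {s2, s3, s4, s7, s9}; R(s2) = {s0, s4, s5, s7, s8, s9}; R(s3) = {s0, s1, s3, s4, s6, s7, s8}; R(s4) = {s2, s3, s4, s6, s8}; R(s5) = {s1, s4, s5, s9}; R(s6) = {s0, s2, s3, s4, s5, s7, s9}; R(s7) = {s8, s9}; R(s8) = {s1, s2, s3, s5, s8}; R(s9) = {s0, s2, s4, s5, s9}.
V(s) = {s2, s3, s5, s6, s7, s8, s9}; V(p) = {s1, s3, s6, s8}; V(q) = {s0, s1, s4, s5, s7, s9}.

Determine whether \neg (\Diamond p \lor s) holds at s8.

No

At s8: \Diamond p \lor s is true, so \neg (\Diamond p \lor s) is false.
  At s8: \Diamond p is true, s is true, so \Diamond p \lor s is true.
    At s8: \Diamond p requires p at some successor in {s1, s2, s3, s5, s8}.
      p holds at s1, so \Diamond p is true at s8.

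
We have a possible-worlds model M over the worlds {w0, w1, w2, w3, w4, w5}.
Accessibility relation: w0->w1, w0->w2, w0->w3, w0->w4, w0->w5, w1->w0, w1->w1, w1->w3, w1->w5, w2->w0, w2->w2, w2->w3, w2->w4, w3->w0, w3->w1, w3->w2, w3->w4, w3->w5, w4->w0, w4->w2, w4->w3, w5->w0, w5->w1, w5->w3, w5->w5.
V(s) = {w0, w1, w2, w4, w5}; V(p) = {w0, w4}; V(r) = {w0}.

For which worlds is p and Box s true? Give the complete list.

Let φ = p and Box s. Evaluate φ at each world:
  w0 (successors {w1, w2, w3, w4, w5}): φ is false.
  w1 (successors {w0, w1, w3, w5}): φ is false.
  w2 (successors {w0, w2, w3, w4}): φ is false.
  w3 (successors {w0, w1, w2, w4, w5}): φ is false.
  w4 (successors {w0, w2, w3}): φ is false.
  w5 (successors {w0, w1, w3, w5}): φ is false.
For instance, at w3:
  At w3: p is false, Box s is true, so p and Box s is false.
    At w3: Box s requires s at every successor {w0, w1, w2, w4, w5}.
      At w0: s is true.
      At w1: s is true.
      At w2: s is true.
      At w4: s is true.
      At w5: s is true.
    So Box s is true at w3.
Satisfying worlds: none.

none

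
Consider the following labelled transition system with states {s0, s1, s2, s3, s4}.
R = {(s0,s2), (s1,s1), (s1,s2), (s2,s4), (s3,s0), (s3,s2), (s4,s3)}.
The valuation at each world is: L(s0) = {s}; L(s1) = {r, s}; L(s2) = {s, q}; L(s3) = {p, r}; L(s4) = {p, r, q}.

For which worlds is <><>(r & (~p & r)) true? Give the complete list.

s1

Recall that <>ψ holds at a world iff ψ holds at some accessible world.
Let φ = <><>(r & (~p & r)). Evaluate φ at each world:
  s0 (successors {s2}): φ is false.
  s1 (successors {s1, s2}): φ is true.
  s2 (successors {s4}): φ is false.
  s3 (successors {s0, s2}): φ is false.
  s4 (successors {s3}): φ is false.
For instance, at s1:
  At s1: <><>(r & (~p & r)) requires <>(r & (~p & r)) at some successor in {s1, s2}.
    <>(r & (~p & r)) holds at s1, so <><>(r & (~p & r)) is true at s1.
      At s1: <>(r & (~p & r)) requires r & (~p & r) at some successor in {s1, s2}.
        r & (~p & r) holds at s1, so <>(r & (~p & r)) is true at s1.
Satisfying worlds: {s1}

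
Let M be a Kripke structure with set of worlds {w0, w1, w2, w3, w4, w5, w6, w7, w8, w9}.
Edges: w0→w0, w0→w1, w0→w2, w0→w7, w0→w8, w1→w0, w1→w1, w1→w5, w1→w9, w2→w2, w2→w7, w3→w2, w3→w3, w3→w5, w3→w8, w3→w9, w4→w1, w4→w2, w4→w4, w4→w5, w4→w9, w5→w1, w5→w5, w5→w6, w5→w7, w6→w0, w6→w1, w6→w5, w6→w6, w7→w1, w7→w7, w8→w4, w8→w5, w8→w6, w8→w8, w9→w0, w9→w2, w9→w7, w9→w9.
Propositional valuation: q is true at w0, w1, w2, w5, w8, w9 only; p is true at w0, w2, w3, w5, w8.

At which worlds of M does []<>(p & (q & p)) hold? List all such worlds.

w1, w3, w4, w6, w8

Let φ = []<>(p & (q & p)). Evaluate φ at each world:
  w0 (successors {w0, w1, w2, w7, w8}): φ is false.
  w1 (successors {w0, w1, w5, w9}): φ is true.
  w2 (successors {w2, w7}): φ is false.
  w3 (successors {w2, w3, w5, w8, w9}): φ is true.
  w4 (successors {w1, w2, w4, w5, w9}): φ is true.
  w5 (successors {w1, w5, w6, w7}): φ is false.
  w6 (successors {w0, w1, w5, w6}): φ is true.
  w7 (successors {w1, w7}): φ is false.
  w8 (successors {w4, w5, w6, w8}): φ is true.
  w9 (successors {w0, w2, w7, w9}): φ is false.
For instance, at w3:
  At w3: []<>(p & (q & p)) requires <>(p & (q & p)) at every successor {w2, w3, w5, w8, w9}.
    At w2: <>(p & (q & p)) is true.
    At w3: <>(p & (q & p)) is true.
    At w5: <>(p & (q & p)) is true.
    At w8: <>(p & (q & p)) is true.
    At w9: <>(p & (q & p)) is true.
  So []<>(p & (q & p)) is true at w3.
Satisfying worlds: {w1, w3, w4, w6, w8}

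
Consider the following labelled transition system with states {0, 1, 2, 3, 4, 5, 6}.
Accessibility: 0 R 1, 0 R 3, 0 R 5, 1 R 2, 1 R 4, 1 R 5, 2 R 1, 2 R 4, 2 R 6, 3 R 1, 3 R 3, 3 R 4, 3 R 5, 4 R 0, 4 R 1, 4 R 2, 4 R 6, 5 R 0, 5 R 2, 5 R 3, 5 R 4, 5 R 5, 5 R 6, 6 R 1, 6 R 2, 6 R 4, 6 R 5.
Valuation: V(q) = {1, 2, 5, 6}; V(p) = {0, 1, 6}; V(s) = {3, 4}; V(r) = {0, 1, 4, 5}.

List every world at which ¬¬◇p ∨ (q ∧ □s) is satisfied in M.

Recall that □ψ holds at a world iff ψ holds at every accessible world, and ◇ψ holds iff ψ holds at some accessible world.
Let φ = ¬¬◇p ∨ (q ∧ □s). Evaluate φ at each world:
  0 (successors {1, 3, 5}): φ is true.
  1 (successors {2, 4, 5}): φ is false.
  2 (successors {1, 4, 6}): φ is true.
  3 (successors {1, 3, 4, 5}): φ is true.
  4 (successors {0, 1, 2, 6}): φ is true.
  5 (successors {0, 2, 3, 4, 5, 6}): φ is true.
  6 (successors {1, 2, 4, 5}): φ is true.
For instance, at 5:
  At 5: ¬¬◇p is true, q ∧ □s is false, so ¬¬◇p ∨ (q ∧ □s) is true.
    At 5: ¬◇p is false, so ¬¬◇p is true.
      At 5: ◇p is true, so ¬◇p is false.
    At 5: q is true, □s is false, so q ∧ □s is false.
      At 5: □s requires s at every successor {0, 2, 3, 4, 5, 6}.
        s fails at 0, so □s is false at 5.
Satisfying worlds: {0, 2, 3, 4, 5, 6}

0, 2, 3, 4, 5, 6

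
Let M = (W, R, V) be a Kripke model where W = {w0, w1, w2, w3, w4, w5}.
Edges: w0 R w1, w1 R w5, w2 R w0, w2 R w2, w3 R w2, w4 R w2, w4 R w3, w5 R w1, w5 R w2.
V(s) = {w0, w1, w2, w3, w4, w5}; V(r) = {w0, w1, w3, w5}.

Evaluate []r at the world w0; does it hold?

Yes

Recall that []ψ holds at a world iff ψ holds at every accessible world, and <>ψ holds iff ψ holds at some accessible world.
At w0: []r requires r at every successor {w1}.
  At w1: r is true.
So []r is true at w0.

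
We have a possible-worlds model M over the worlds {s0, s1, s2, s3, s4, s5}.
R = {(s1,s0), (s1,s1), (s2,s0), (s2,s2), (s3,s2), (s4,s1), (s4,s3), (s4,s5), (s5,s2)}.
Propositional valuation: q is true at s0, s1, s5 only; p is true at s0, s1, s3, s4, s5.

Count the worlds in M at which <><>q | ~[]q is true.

Let φ = <><>q | ~[]q. Evaluate φ at each world:
  s0 (successors ∅): φ is false.
  s1 (successors {s0, s1}): φ is true.
  s2 (successors {s0, s2}): φ is true.
  s3 (successors {s2}): φ is true.
  s4 (successors {s1, s3, s5}): φ is true.
  s5 (successors {s2}): φ is true.
For instance, at s4:
  At s4: <><>q is true, ~[]q is true, so <><>q | ~[]q is true.
    At s4: <><>q requires <>q at some successor in {s1, s3, s5}.
      <>q holds at s1, so <><>q is true at s4.
    At s4: []q is false, so ~[]q is true.
      At s4: []q requires q at every successor {s1, s3, s5}.
        q fails at s3, so []q is false at s4.
Satisfying worlds: {s1, s2, s3, s4, s5}

5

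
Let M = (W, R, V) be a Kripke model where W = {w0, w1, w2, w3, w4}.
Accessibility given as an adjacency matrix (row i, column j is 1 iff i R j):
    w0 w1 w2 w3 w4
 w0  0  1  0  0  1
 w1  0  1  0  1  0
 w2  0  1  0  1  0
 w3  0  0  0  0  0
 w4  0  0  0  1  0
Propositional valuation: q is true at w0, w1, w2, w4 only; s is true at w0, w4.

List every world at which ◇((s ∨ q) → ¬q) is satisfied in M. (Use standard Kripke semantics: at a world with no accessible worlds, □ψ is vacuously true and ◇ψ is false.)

w1, w2, w4

Let φ = ◇((s ∨ q) → ¬q). Evaluate φ at each world:
  w0 (successors {w1, w4}): φ is false.
  w1 (successors {w1, w3}): φ is true.
  w2 (successors {w1, w3}): φ is true.
  w3 (successors ∅): φ is false.
  w4 (successors {w3}): φ is true.
For instance, at w4:
  At w4: ◇((s ∨ q) → ¬q) requires (s ∨ q) → ¬q at some successor in {w3}.
    (s ∨ q) → ¬q holds at w3, so ◇((s ∨ q) → ¬q) is true at w4.
Satisfying worlds: {w1, w2, w4}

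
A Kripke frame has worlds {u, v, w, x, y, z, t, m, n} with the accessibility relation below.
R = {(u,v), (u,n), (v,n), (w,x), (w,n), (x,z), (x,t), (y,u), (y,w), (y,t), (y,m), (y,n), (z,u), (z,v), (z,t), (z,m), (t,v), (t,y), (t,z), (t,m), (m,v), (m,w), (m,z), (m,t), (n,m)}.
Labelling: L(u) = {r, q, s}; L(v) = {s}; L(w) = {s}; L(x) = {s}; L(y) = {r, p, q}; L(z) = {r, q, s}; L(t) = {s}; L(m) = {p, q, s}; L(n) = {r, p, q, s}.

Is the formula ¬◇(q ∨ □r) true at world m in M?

At m: ◇(q ∨ □r) is true, so ¬◇(q ∨ □r) is false.
  At m: ◇(q ∨ □r) requires q ∨ □r at some successor in {v, w, z, t}.
    q ∨ □r holds at v, so ◇(q ∨ □r) is true at m.
      At v: q is false, □r is true, so q ∨ □r is true.

No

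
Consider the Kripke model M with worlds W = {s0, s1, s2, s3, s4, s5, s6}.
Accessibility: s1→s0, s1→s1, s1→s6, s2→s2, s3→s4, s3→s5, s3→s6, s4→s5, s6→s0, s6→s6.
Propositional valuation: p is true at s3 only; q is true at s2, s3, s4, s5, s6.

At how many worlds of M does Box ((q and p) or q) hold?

Recall that Box ψ holds at a world iff ψ holds at every accessible world, and Dia ψ holds iff ψ holds at some accessible world.
Let φ = Box ((q and p) or q). Evaluate φ at each world:
  s0 (successors ∅): φ is true.
  s1 (successors {s0, s1, s6}): φ is false.
  s2 (successors {s2}): φ is true.
  s3 (successors {s4, s5, s6}): φ is true.
  s4 (successors {s5}): φ is true.
  s5 (successors ∅): φ is true.
  s6 (successors {s0, s6}): φ is false.
For instance, at s6:
  At s6: Box ((q and p) or q) requires (q and p) or q at every successor {s0, s6}.
    (q and p) or q fails at s0, so Box ((q and p) or q) is false at s6.
Satisfying worlds: {s0, s2, s3, s4, s5}

5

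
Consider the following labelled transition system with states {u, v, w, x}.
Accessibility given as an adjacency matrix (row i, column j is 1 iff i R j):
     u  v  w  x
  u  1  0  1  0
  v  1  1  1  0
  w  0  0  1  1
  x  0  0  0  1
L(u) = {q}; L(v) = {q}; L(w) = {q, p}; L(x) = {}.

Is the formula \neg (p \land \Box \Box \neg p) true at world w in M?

Yes

At w: p \land \Box \Box \neg p is false, so \neg (p \land \Box \Box \neg p) is true.
  At w: p is true, \Box \Box \neg p is false, so p \land \Box \Box \neg p is false.
    At w: \Box \Box \neg p requires \Box \neg p at every successor {w, x}.
      \Box \neg p fails at w, so \Box \Box \neg p is false at w.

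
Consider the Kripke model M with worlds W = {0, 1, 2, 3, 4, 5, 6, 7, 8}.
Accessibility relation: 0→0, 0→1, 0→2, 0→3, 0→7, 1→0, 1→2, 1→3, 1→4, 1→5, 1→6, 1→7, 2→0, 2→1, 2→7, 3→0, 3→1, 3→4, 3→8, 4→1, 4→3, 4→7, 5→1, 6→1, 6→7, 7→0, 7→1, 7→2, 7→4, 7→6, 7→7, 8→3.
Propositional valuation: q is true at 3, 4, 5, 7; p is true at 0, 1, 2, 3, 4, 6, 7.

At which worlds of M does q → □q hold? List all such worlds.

0, 1, 2, 6, 8

Let φ = q → □q. Evaluate φ at each world:
  0 (successors {0, 1, 2, 3, 7}): φ is true.
  1 (successors {0, 2, 3, 4, 5, 6, 7}): φ is true.
  2 (successors {0, 1, 7}): φ is true.
  3 (successors {0, 1, 4, 8}): φ is false.
  4 (successors {1, 3, 7}): φ is false.
  5 (successors {1}): φ is false.
  6 (successors {1, 7}): φ is true.
  7 (successors {0, 1, 2, 4, 6, 7}): φ is false.
  8 (successors {3}): φ is true.
For instance, at 2:
  At 2: q is false, □q is false, so q → □q is true.
    At 2: □q requires q at every successor {0, 1, 7}.
      q fails at 0, so □q is false at 2.
Satisfying worlds: {0, 1, 2, 6, 8}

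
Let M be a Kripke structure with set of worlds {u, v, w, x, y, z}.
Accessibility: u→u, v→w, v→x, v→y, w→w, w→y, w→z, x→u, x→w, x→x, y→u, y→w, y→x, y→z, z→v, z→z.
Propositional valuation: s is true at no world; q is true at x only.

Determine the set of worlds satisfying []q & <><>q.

none

Let φ = []q & <><>q. Evaluate φ at each world:
  u (successors {u}): φ is false.
  v (successors {w, x, y}): φ is false.
  w (successors {w, y, z}): φ is false.
  x (successors {u, w, x}): φ is false.
  y (successors {u, w, x, z}): φ is false.
  z (successors {v, z}): φ is false.
For instance, at z:
  At z: []q is false, <><>q is true, so []q & <><>q is false.
    At z: []q requires q at every successor {v, z}.
      q fails at v, so []q is false at z.
    At z: <><>q requires <>q at some successor in {v, z}.
      <>q holds at v, so <><>q is true at z.
Satisfying worlds: none.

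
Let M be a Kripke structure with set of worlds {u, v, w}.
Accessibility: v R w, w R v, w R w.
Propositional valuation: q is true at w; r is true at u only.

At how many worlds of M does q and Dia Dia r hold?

Recall that Dia ψ holds at a world iff ψ holds at some accessible world.
Let φ = q and Dia Dia r. Evaluate φ at each world:
  u (successors ∅): φ is false.
  v (successors {w}): φ is false.
  w (successors {v, w}): φ is false.
For instance, at v:
  At v: q is false, Dia Dia r is false, so q and Dia Dia r is false.
    At v: Dia Dia r requires Dia r at some successor in {w}.
      At w: Dia r is false.
    So Dia Dia r is false at v.
Satisfying worlds: none.

0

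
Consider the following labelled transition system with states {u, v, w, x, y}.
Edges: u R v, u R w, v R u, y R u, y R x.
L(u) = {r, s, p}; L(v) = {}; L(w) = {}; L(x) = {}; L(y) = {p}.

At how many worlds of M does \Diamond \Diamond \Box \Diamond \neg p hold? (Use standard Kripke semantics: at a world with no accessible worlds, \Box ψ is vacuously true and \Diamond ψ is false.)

2

Let φ = \Diamond \Diamond \Box \Diamond \neg p. Evaluate φ at each world:
  u (successors {v, w}): φ is false.
  v (successors {u}): φ is true.
  w (successors ∅): φ is false.
  x (successors ∅): φ is false.
  y (successors {u, x}): φ is true.
For instance, at v:
  At v: \Diamond \Diamond \Box \Diamond \neg p requires \Diamond \Box \Diamond \neg p at some successor in {u}.
    \Diamond \Box \Diamond \neg p holds at u, so \Diamond \Diamond \Box \Diamond \neg p is true at v.
      At u: \Diamond \Box \Diamond \neg p requires \Box \Diamond \neg p at some successor in {v, w}.
        \Box \Diamond \neg p holds at v, so \Diamond \Box \Diamond \neg p is true at u.
Satisfying worlds: {v, y}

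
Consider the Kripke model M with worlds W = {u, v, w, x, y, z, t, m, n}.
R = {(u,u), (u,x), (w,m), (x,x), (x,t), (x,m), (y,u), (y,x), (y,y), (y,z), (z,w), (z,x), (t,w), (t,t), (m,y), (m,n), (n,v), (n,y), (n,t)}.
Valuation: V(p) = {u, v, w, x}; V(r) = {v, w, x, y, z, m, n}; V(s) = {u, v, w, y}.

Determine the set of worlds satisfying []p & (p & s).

u, v

Let φ = []p & (p & s). Evaluate φ at each world:
  u (successors {u, x}): φ is true.
  v (successors ∅): φ is true.
  w (successors {m}): φ is false.
  x (successors {x, t, m}): φ is false.
  y (successors {u, x, y, z}): φ is false.
  z (successors {w, x}): φ is false.
  t (successors {w, t}): φ is false.
  m (successors {y, n}): φ is false.
  n (successors {v, y, t}): φ is false.
For instance, at y:
  At y: []p is false, p & s is false, so []p & (p & s) is false.
    At y: []p requires p at every successor {u, x, y, z}.
      p fails at y, so []p is false at y.
Satisfying worlds: {u, v}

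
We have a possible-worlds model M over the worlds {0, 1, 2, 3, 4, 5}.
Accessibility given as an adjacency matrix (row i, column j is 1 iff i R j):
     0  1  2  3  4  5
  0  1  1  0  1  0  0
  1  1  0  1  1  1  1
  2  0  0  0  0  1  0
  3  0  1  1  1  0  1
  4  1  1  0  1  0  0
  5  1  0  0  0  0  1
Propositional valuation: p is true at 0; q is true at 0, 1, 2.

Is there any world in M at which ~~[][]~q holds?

No

Recall that []ψ holds at a world iff ψ holds at every accessible world, and <>ψ holds iff ψ holds at some accessible world.
Let φ = ~~[][]~q. Evaluate φ at each world:
  0 (successors {0, 1, 3}): φ is false.
  1 (successors {0, 2, 3, 4, 5}): φ is false.
  2 (successors {4}): φ is false.
  3 (successors {1, 2, 3, 5}): φ is false.
  4 (successors {0, 1, 3}): φ is false.
  5 (successors {0, 5}): φ is false.
For instance, at 3:
  At 3: ~[][]~q is true, so ~~[][]~q is false.
    At 3: [][]~q is false, so ~[][]~q is true.
      At 3: [][]~q requires []~q at every successor {1, 2, 3, 5}.
        []~q fails at 1, so [][]~q is false at 3.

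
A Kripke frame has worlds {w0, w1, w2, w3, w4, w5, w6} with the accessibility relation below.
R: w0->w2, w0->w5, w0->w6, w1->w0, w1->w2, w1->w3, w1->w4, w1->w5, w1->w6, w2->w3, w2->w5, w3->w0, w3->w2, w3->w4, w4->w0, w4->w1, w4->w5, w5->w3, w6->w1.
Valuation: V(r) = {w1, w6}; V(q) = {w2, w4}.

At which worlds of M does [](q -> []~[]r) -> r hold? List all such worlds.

w1, w6

Let φ = [](q -> []~[]r) -> r. Evaluate φ at each world:
  w0 (successors {w2, w5, w6}): φ is false.
  w1 (successors {w0, w2, w3, w4, w5, w6}): φ is true.
  w2 (successors {w3, w5}): φ is false.
  w3 (successors {w0, w2, w4}): φ is false.
  w4 (successors {w0, w1, w5}): φ is false.
  w5 (successors {w3}): φ is false.
  w6 (successors {w1}): φ is true.
For instance, at w5:
  At w5: [](q -> []~[]r) is true, r is false, so [](q -> []~[]r) -> r is false.
    At w5: [](q -> []~[]r) requires q -> []~[]r at every successor {w3}.
      At w3: q -> []~[]r is true.
    So [](q -> []~[]r) is true at w5.
Satisfying worlds: {w1, w6}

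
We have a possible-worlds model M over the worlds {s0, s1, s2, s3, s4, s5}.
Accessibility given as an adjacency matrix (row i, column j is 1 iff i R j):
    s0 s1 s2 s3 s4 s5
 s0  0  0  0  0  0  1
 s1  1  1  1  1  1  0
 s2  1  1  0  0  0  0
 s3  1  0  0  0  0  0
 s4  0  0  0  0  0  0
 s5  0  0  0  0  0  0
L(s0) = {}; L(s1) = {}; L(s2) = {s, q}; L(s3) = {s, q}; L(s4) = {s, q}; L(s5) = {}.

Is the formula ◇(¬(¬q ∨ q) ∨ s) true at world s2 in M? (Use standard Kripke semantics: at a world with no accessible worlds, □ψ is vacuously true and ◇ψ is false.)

No

At s2: ◇(¬(¬q ∨ q) ∨ s) requires ¬(¬q ∨ q) ∨ s at some successor in {s0, s1}.
  At s0: ¬(¬q ∨ q) ∨ s is false.
  At s1: ¬(¬q ∨ q) ∨ s is false.
So ◇(¬(¬q ∨ q) ∨ s) is false at s2.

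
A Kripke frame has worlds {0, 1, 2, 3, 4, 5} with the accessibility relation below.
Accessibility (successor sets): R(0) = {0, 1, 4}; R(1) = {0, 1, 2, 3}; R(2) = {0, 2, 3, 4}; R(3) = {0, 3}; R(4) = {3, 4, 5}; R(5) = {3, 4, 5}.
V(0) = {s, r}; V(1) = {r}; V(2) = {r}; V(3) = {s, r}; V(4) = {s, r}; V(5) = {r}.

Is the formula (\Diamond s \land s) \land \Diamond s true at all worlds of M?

Let φ = (\Diamond s \land s) \land \Diamond s. Evaluate φ at each world:
  0 (successors {0, 1, 4}): φ is true.
  1 (successors {0, 1, 2, 3}): φ is false.
  2 (successors {0, 2, 3, 4}): φ is false.
  3 (successors {0, 3}): φ is true.
  4 (successors {3, 4, 5}): φ is true.
  5 (successors {3, 4, 5}): φ is false.
Detail at 1 (counterexample):
  At 1: \Diamond s \land s is false, \Diamond s is true, so (\Diamond s \land s) \land \Diamond s is false.
    At 1: \Diamond s is true, s is false, so \Diamond s \land s is false.
      At 1: \Diamond s requires s at some successor in {0, 1, 2, 3}.
        s holds at 0, so \Diamond s is true at 1.
    At 1: \Diamond s requires s at some successor in {0, 1, 2, 3}.
      s holds at 0, so \Diamond s is true at 1.

No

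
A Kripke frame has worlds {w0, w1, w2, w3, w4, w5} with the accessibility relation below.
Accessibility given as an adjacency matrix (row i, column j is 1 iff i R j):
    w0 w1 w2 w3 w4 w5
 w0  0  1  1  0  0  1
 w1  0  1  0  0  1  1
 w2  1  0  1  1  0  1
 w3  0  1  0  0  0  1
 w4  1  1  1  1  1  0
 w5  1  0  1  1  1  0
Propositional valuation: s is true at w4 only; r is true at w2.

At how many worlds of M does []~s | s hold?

4

Let φ = []~s | s. Evaluate φ at each world:
  w0 (successors {w1, w2, w5}): φ is true.
  w1 (successors {w1, w4, w5}): φ is false.
  w2 (successors {w0, w2, w3, w5}): φ is true.
  w3 (successors {w1, w5}): φ is true.
  w4 (successors {w0, w1, w2, w3, w4}): φ is true.
  w5 (successors {w0, w2, w3, w4}): φ is false.
For instance, at w1:
  At w1: []~s is false, s is false, so []~s | s is false.
    At w1: []~s requires ~s at every successor {w1, w4, w5}.
      ~s fails at w4, so []~s is false at w1.
Satisfying worlds: {w0, w2, w3, w4}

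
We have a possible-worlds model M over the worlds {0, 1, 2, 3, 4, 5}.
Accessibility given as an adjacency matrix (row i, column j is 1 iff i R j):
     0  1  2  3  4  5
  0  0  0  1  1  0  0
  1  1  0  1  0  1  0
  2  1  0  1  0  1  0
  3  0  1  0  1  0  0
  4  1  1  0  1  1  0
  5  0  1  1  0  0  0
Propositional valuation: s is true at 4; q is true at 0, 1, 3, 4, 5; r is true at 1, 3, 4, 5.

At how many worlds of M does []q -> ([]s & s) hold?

Recall that []ψ holds at a world iff ψ holds at every accessible world, and <>ψ holds iff ψ holds at some accessible world.
Let φ = []q -> ([]s & s). Evaluate φ at each world:
  0 (successors {2, 3}): φ is true.
  1 (successors {0, 2, 4}): φ is true.
  2 (successors {0, 2, 4}): φ is true.
  3 (successors {1, 3}): φ is false.
  4 (successors {0, 1, 3, 4}): φ is false.
  5 (successors {1, 2}): φ is true.
For instance, at 2:
  At 2: []q is false, []s & s is false, so []q -> ([]s & s) is true.
    At 2: []q requires q at every successor {0, 2, 4}.
      q fails at 2, so []q is false at 2.
    At 2: []s is false, s is false, so []s & s is false.
      At 2: []s requires s at every successor {0, 2, 4}.
        s fails at 0, so []s is false at 2.
Satisfying worlds: {0, 1, 2, 5}

4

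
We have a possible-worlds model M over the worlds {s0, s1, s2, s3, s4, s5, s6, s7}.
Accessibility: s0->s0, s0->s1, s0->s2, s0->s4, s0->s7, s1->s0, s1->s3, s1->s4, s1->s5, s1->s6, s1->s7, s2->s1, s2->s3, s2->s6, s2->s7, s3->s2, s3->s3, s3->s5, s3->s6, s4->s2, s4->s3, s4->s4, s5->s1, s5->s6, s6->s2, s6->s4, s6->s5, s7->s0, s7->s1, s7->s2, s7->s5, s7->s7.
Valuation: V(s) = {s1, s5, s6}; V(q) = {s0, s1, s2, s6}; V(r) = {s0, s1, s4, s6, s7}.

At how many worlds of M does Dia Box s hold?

Let φ = Dia Box s. Evaluate φ at each world:
  s0 (successors {s0, s1, s2, s4, s7}): φ is false.
  s1 (successors {s0, s3, s4, s5, s6, s7}): φ is true.
  s2 (successors {s1, s3, s6, s7}): φ is false.
  s3 (successors {s2, s3, s5, s6}): φ is true.
  s4 (successors {s2, s3, s4}): φ is false.
  s5 (successors {s1, s6}): φ is false.
  s6 (successors {s2, s4, s5}): φ is true.
  s7 (successors {s0, s1, s2, s5, s7}): φ is true.
For instance, at s0:
  At s0: Dia Box s requires Box s at some successor in {s0, s1, s2, s4, s7}.
    At s0: Box s is false.
    At s1: Box s is false.
    At s2: Box s is false.
    At s4: Box s is false.
    At s7: Box s is false.
  So Dia Box s is false at s0.
Satisfying worlds: {s1, s3, s6, s7}

4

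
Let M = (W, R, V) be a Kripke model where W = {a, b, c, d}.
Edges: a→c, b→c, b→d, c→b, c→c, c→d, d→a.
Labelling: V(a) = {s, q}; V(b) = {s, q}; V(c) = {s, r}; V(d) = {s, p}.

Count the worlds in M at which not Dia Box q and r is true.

Recall that Box ψ holds at a world iff ψ holds at every accessible world, and Dia ψ holds iff ψ holds at some accessible world.
Let φ = not Dia Box q and r. Evaluate φ at each world:
  a (successors {c}): φ is false.
  b (successors {c, d}): φ is false.
  c (successors {b, c, d}): φ is false.
  d (successors {a}): φ is false.
For instance, at c:
  At c: not Dia Box q is false, r is true, so not Dia Box q and r is false.
    At c: Dia Box q is true, so not Dia Box q is false.
      At c: Dia Box q requires Box q at some successor in {b, c, d}.
        Box q holds at d, so Dia Box q is true at c.
Satisfying worlds: none.

0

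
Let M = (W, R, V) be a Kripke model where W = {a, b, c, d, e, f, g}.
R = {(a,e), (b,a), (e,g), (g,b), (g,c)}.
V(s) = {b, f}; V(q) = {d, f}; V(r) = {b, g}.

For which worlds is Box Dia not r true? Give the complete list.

b, c, d, e, f

Let φ = Box Dia not r. Evaluate φ at each world:
  a (successors {e}): φ is false.
  b (successors {a}): φ is true.
  c (successors ∅): φ is true.
  d (successors ∅): φ is true.
  e (successors {g}): φ is true.
  f (successors ∅): φ is true.
  g (successors {b, c}): φ is false.
For instance, at b:
  At b: Box Dia not r requires Dia not r at every successor {a}.
      At a: Dia not r requires not r at some successor in {e}.
        not r holds at e, so Dia not r is true at a.
  So Box Dia not r is true at b.
Satisfying worlds: {b, c, d, e, f}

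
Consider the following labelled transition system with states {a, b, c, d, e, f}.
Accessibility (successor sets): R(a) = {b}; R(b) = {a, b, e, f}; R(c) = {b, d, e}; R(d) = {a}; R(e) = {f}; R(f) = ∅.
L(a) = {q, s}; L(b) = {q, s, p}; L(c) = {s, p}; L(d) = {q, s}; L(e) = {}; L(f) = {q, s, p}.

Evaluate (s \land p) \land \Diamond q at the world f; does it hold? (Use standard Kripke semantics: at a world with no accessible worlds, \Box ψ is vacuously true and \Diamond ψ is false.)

No

At f: s \land p is true, \Diamond q is false, so (s \land p) \land \Diamond q is false.
  At f: no accessible worlds, so \Diamond q is false.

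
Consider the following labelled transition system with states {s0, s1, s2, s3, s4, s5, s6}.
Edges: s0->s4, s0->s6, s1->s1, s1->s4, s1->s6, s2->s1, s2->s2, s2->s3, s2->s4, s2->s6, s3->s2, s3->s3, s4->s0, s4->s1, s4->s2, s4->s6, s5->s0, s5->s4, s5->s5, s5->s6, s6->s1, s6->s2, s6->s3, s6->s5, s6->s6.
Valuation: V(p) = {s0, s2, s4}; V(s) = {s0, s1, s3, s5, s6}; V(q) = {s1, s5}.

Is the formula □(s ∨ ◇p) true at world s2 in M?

Yes

At s2: □(s ∨ ◇p) requires s ∨ ◇p at every successor {s1, s2, s3, s4, s6}.
  At s1: s ∨ ◇p is true.
  At s2: s ∨ ◇p is true.
  At s3: s ∨ ◇p is true.
  At s4: s ∨ ◇p is true.
  At s6: s ∨ ◇p is true.
So □(s ∨ ◇p) is true at s2.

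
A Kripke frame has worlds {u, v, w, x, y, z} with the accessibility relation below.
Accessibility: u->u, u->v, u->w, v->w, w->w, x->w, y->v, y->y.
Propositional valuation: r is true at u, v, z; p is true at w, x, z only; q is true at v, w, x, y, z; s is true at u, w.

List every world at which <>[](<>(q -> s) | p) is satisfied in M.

Recall that []ψ holds at a world iff ψ holds at every accessible world, and <>ψ holds iff ψ holds at some accessible world.
Let φ = <>[](<>(q -> s) | p). Evaluate φ at each world:
  u (successors {u, v, w}): φ is true.
  v (successors {w}): φ is true.
  w (successors {w}): φ is true.
  x (successors {w}): φ is true.
  y (successors {v, y}): φ is true.
  z (successors ∅): φ is false.
For instance, at w:
  At w: <>[](<>(q -> s) | p) requires [](<>(q -> s) | p) at some successor in {w}.
    [](<>(q -> s) | p) holds at w, so <>[](<>(q -> s) | p) is true at w.
      At w: [](<>(q -> s) | p) requires <>(q -> s) | p at every successor {w}.
        At w: <>(q -> s) | p is true.
      So [](<>(q -> s) | p) is true at w.
Satisfying worlds: {u, v, w, x, y}

u, v, w, x, y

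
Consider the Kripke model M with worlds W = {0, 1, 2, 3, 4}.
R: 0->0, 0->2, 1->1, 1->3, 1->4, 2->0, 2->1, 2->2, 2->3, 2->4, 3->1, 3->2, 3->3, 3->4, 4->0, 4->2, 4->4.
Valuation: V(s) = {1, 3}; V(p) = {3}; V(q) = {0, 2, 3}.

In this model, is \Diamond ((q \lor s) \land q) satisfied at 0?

Yes

At 0: \Diamond ((q \lor s) \land q) requires (q \lor s) \land q at some successor in {0, 2}.
  (q \lor s) \land q holds at 0, so \Diamond ((q \lor s) \land q) is true at 0.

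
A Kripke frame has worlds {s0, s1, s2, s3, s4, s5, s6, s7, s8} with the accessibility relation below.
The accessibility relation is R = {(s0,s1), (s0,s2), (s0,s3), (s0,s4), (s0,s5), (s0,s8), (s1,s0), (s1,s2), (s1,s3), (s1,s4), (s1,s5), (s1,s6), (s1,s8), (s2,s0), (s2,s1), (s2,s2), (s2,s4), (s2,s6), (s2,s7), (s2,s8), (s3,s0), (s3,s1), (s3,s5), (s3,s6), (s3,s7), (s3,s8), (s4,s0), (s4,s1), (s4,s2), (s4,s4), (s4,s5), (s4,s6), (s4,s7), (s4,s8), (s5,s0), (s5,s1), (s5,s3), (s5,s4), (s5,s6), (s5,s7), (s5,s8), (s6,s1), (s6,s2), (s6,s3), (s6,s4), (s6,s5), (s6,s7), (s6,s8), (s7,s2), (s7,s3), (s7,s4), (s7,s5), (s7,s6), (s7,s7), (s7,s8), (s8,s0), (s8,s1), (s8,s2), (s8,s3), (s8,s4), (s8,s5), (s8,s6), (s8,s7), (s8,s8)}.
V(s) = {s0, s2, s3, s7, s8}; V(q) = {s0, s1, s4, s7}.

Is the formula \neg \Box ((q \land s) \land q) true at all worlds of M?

Yes

Let φ = \neg \Box ((q \land s) \land q). Evaluate φ at each world:
  s0 (successors {s1, s2, s3, s4, s5, s8}): φ is true.
  s1 (successors {s0, s2, s3, s4, s5, s6, s8}): φ is true.
  s2 (successors {s0, s1, s2, s4, s6, s7, s8}): φ is true.
  s3 (successors {s0, s1, s5, s6, s7, s8}): φ is true.
  s4 (successors {s0, s1, s2, s4, s5, s6, s7, s8}): φ is true.
  s5 (successors {s0, s1, s3, s4, s6, s7, s8}): φ is true.
  s6 (successors {s1, s2, s3, s4, s5, s7, s8}): φ is true.
  s7 (successors {s2, s3, s4, s5, s6, s7, s8}): φ is true.
  s8 (successors {s0, s1, s2, s3, s4, s5, s6, s7, s8}): φ is true.
For instance, at s8:
  At s8: \Box ((q \land s) \land q) is false, so \neg \Box ((q \land s) \land q) is true.
    At s8: \Box ((q \land s) \land q) requires (q \land s) \land q at every successor {s0, s1, s2, s3, s4, s5, s6, s7, s8}.
      (q \land s) \land q fails at s1, so \Box ((q \land s) \land q) is false at s8.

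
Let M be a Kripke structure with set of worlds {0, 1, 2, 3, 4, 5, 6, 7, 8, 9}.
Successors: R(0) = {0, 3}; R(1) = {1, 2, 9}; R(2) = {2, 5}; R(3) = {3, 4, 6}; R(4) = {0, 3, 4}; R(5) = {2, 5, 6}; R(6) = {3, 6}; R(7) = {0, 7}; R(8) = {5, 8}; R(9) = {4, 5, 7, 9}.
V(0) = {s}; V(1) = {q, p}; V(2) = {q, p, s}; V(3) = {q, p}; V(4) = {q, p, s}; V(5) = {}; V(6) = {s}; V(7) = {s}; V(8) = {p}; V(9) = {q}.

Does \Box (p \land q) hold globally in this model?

Recall that \Box ψ holds at a world iff ψ holds at every accessible world, and \Diamond ψ holds iff ψ holds at some accessible world.
Let φ = \Box (p \land q). Evaluate φ at each world:
  0 (successors {0, 3}): φ is false.
  1 (successors {1, 2, 9}): φ is false.
  2 (successors {2, 5}): φ is false.
  3 (successors {3, 4, 6}): φ is false.
  4 (successors {0, 3, 4}): φ is false.
  5 (successors {2, 5, 6}): φ is false.
  6 (successors {3, 6}): φ is false.
  7 (successors {0, 7}): φ is false.
  8 (successors {5, 8}): φ is false.
  9 (successors {4, 5, 7, 9}): φ is false.
Detail at 0 (counterexample):
  At 0: \Box (p \land q) requires p \land q at every successor {0, 3}.
    p \land q fails at 0, so \Box (p \land q) is false at 0.

No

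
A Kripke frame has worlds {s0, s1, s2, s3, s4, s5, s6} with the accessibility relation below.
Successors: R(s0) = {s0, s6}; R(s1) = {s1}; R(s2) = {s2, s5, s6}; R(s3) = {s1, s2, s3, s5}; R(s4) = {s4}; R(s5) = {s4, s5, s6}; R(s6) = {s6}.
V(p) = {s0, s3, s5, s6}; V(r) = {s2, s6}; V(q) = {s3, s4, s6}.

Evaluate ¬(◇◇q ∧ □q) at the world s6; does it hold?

No

Recall that □ψ holds at a world iff ψ holds at every accessible world, and ◇ψ holds iff ψ holds at some accessible world.
At s6: ◇◇q ∧ □q is true, so ¬(◇◇q ∧ □q) is false.
  At s6: ◇◇q is true, □q is true, so ◇◇q ∧ □q is true.
    At s6: ◇◇q requires ◇q at some successor in {s6}.
      ◇q holds at s6, so ◇◇q is true at s6.
    At s6: □q requires q at every successor {s6}.
      At s6: q is true.
    So □q is true at s6.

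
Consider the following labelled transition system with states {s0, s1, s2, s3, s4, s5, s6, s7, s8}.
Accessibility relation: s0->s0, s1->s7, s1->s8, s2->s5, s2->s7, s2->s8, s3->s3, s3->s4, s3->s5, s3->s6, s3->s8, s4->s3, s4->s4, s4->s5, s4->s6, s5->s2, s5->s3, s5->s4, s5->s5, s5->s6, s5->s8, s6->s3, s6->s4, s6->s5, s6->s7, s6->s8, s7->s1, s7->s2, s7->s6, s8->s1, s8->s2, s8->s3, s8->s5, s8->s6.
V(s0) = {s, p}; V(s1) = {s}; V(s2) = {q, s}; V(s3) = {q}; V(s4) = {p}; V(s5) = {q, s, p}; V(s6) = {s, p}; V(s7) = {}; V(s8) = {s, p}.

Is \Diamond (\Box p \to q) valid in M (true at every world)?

No

Recall that \Box ψ holds at a world iff ψ holds at every accessible world, and \Diamond ψ holds iff ψ holds at some accessible world.
Let φ = \Diamond (\Box p \to q). Evaluate φ at each world:
  s0 (successors {s0}): φ is false.
  s1 (successors {s7, s8}): φ is true.
  s2 (successors {s5, s7, s8}): φ is true.
  s3 (successors {s3, s4, s5, s6, s8}): φ is true.
  s4 (successors {s3, s4, s5, s6}): φ is true.
  s5 (successors {s2, s3, s4, s5, s6, s8}): φ is true.
  s6 (successors {s3, s4, s5, s7, s8}): φ is true.
  s7 (successors {s1, s2, s6}): φ is true.
  s8 (successors {s1, s2, s3, s5, s6}): φ is true.
Detail at s0 (counterexample):
  At s0: \Diamond (\Box p \to q) requires \Box p \to q at some successor in {s0}.
    At s0: \Box p \to q is false.
  So \Diamond (\Box p \to q) is false at s0.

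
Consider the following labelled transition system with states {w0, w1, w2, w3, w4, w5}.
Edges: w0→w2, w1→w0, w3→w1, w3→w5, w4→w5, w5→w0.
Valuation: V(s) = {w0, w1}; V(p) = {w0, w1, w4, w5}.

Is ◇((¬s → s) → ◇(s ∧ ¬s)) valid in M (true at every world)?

Let φ = ◇((¬s → s) → ◇(s ∧ ¬s)). Evaluate φ at each world:
  w0 (successors {w2}): φ is true.
  w1 (successors {w0}): φ is false.
  w2 (successors ∅): φ is false.
  w3 (successors {w1, w5}): φ is true.
  w4 (successors {w5}): φ is true.
  w5 (successors {w0}): φ is false.
Detail at w1 (counterexample):
  At w1: ◇((¬s → s) → ◇(s ∧ ¬s)) requires (¬s → s) → ◇(s ∧ ¬s) at some successor in {w0}.
    At w0: (¬s → s) → ◇(s ∧ ¬s) is false.
  So ◇((¬s → s) → ◇(s ∧ ¬s)) is false at w1.

No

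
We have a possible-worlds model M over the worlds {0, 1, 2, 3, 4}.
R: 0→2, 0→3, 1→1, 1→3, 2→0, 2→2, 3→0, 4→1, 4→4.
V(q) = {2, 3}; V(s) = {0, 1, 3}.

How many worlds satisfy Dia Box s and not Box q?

2

Let φ = Dia Box s and not Box q. Evaluate φ at each world:
  0 (successors {2, 3}): φ is false.
  1 (successors {1, 3}): φ is true.
  2 (successors {0, 2}): φ is false.
  3 (successors {0}): φ is false.
  4 (successors {1, 4}): φ is true.
For instance, at 4:
  At 4: Dia Box s is true, not Box q is true, so Dia Box s and not Box q is true.
    At 4: Dia Box s requires Box s at some successor in {1, 4}.
      Box s holds at 1, so Dia Box s is true at 4.
    At 4: Box q is false, so not Box q is true.
      At 4: Box q requires q at every successor {1, 4}.
        q fails at 1, so Box q is false at 4.
Satisfying worlds: {1, 4}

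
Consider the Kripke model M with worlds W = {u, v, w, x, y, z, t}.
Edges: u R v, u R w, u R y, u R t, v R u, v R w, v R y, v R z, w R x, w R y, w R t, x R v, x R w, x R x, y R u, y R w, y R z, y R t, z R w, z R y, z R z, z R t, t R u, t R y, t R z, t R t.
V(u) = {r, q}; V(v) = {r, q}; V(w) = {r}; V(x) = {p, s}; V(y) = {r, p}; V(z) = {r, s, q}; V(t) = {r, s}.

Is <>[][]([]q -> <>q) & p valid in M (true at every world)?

No

Let φ = <>[][]([]q -> <>q) & p. Evaluate φ at each world:
  u (successors {v, w, y, t}): φ is false.
  v (successors {u, w, y, z}): φ is false.
  w (successors {x, y, t}): φ is false.
  x (successors {v, w, x}): φ is true.
  y (successors {u, w, z, t}): φ is true.
  z (successors {w, y, z, t}): φ is false.
  t (successors {u, y, z, t}): φ is false.
Detail at u (counterexample):
  At u: <>[][]([]q -> <>q) is true, p is false, so <>[][]([]q -> <>q) & p is false.
    At u: <>[][]([]q -> <>q) requires [][]([]q -> <>q) at some successor in {v, w, y, t}.
      [][]([]q -> <>q) holds at v, so <>[][]([]q -> <>q) is true at u.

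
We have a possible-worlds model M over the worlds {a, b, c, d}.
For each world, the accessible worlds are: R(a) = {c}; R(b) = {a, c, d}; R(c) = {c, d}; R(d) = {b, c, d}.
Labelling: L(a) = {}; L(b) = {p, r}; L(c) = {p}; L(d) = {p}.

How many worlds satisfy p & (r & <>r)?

0

Recall that <>ψ holds at a world iff ψ holds at some accessible world.
Let φ = p & (r & <>r). Evaluate φ at each world:
  a (successors {c}): φ is false.
  b (successors {a, c, d}): φ is false.
  c (successors {c, d}): φ is false.
  d (successors {b, c, d}): φ is false.
For instance, at d:
  At d: p is true, r & <>r is false, so p & (r & <>r) is false.
    At d: r is false, <>r is true, so r & <>r is false.
      At d: <>r requires r at some successor in {b, c, d}.
        r holds at b, so <>r is true at d.
Satisfying worlds: none.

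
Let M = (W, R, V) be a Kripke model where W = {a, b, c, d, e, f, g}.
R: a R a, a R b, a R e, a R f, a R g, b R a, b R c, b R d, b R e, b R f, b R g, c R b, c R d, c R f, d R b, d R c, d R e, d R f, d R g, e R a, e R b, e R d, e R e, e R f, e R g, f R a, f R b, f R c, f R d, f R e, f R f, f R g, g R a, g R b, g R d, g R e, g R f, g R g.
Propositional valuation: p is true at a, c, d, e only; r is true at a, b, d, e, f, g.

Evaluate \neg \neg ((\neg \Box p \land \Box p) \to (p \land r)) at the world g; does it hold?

At g: \neg ((\neg \Box p \land \Box p) \to (p \land r)) is false, so \neg \neg ((\neg \Box p \land \Box p) \to (p \land r)) is true.
  At g: (\neg \Box p \land \Box p) \to (p \land r) is true, so \neg ((\neg \Box p \land \Box p) \to (p \land r)) is false.
    At g: \neg \Box p \land \Box p is false, p \land r is false, so (\neg \Box p \land \Box p) \to (p \land r) is true.
      At g: \neg \Box p is true, \Box p is false, so \neg \Box p \land \Box p is false.

Yes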